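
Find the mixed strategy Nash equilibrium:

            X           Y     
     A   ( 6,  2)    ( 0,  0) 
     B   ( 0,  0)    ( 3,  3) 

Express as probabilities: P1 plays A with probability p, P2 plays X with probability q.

p = 0.6, q = 0.3333

Work:
Find probabilities that make opponent indifferent:
P2 chooses q to make P1 indifferent between A and B
P1 chooses p to make P2 indifferent between X and Y
Mixed NE: P1 plays (A: 0.6, B: 0.4), P2 plays (X: 0.3333, Y: 0.6667)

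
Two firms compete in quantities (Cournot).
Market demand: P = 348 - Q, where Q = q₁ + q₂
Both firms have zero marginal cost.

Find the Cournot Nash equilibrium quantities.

q₁* = q₂* = 116.0; P* = 116.0

Work:
Profit: π_i = P·q_i = (a - q_i - q_j)·q_i
FOC: ∂π_i/∂q_i = a - 2q_i - q_j = 0
Reaction function: q_i = (348 - q_j)/2
Symmetry: q* = 348/3 = 116.0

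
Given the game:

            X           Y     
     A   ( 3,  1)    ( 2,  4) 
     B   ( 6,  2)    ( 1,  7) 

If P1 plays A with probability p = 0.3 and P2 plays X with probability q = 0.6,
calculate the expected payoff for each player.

E[P1] = 3.58, E[P2] = 3.46

Work:
E[P1] = p·q·π₁(A,X) + p·(1-q)·π₁(A,Y) + (1-p)·q·π₁(B,X) + (1-p)·(1-q)·π₁(B,Y)
= 0.3·0.6·3 + 0.3·0.4·2 + 0.7·0.6·6 + 0.7·0.4·1
= 3.58

E[P2] = 3.46 (similar calculation)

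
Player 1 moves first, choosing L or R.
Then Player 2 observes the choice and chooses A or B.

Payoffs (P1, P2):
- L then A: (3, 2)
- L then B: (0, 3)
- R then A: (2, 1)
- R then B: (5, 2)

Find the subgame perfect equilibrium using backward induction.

P1 plays R, P2 plays B after L and B after R; Payoff (5, 2)

Work:
Backward induction:
After L: P2 chooses B → P1 gets 0
After R: P2 chooses B → P1 gets 5
P1 chooses R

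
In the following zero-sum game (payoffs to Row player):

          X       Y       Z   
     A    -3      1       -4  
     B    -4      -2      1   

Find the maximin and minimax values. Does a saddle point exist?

Maximin = -4, Minimax = -3, Saddle: False

Work:
Row minimums: [-4, -4] → maximin = -4
Column maximums: [-3, 1, 1] → minimax = -3
No saddle point (maximin ≠ minimax). Mixed strategy needed.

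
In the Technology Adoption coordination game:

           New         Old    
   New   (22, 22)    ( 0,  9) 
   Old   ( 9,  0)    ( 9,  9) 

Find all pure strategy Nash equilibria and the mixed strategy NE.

Pure NE: (New, New) and (Old, Old); Mixed NE: p = 0.4091, q = 0.4091

Work:
Check pure NE:
(New, New): (22, 22) - no unilateral deviation beneficial
(Old, Old): (9, 9) - no unilateral deviation beneficial
Mixed NE: P1 plays New with p = 0.4091, P2 plays New with q = 0.4091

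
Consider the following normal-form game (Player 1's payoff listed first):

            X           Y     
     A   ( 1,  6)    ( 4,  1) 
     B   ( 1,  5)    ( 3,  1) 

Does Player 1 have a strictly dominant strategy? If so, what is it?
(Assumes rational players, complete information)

No strictly dominant strategy exists for Player 1

Work:
A strategy strictly dominates another if it gives a strictly higher payoff against every opponent action. Compare each pair of P1's strategies column-by-column:
  A vs B: [1 vs 1, 4 vs 3] → A does not strictly dominate B (column X: 1 ≤ 1)
  B vs A: [1 vs 1, 3 vs 4] → B does not strictly dominate A (column X: 1 ≤ 1)
No single strategy strictly dominates all others → no strictly dominant strategy.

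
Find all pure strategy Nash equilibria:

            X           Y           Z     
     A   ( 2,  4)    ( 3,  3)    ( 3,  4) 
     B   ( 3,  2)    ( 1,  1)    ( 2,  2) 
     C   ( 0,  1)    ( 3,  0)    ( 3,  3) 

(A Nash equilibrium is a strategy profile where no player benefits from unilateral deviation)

Nash equilibrium: (A, Z), (B, X), (C, Z)

Work:
Best responses:
  P1 vs X: payoffs [2, 3, 0] → best response B (payoff 3)
  P1 vs Y: payoffs [3, 1, 3] → best response A/C (payoff 3)
  P1 vs Z: payoffs [3, 2, 3] → best response A/C (payoff 3)
  P2 vs A: payoffs [4, 3, 4] → best response X/Z (payoff 4)
  P2 vs B: payoffs [2, 1, 2] → best response X/Z (payoff 2)
  P2 vs C: payoffs [1, 0, 3] → best response Z (payoff 3)
Mutual best responses: (A,Z), (B,X), (C,Z) → Nash equilibria.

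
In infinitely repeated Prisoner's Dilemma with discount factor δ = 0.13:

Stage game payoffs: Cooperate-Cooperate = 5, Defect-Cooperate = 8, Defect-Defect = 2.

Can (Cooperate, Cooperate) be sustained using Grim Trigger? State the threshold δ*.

δ* = 0.5; since δ = 0.13 < 0.5, cooperation cannot be sustained

Work:
For Grim Trigger:
Cooperate forever: 5/(1-δ)
Defect then punished: 8 + 2·δ/(1-δ)
Need: 5/(1-δ) ≥ 8 + 2·δ/(1-δ)
Solving: δ ≥ (T-R)/(T-P) = (8-5)/(8-2) = 0.5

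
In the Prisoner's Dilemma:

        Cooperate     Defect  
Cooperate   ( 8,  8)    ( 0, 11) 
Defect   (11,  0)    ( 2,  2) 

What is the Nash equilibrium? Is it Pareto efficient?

(Defect, Defect) is NE; not Pareto efficient

Work:
Defect dominates Cooperate for both players:
If P2 cooperates: Defect (11) > Cooperate (8)
If P2 defects: Defect (2) > Cooperate (0)
NE: (Defect, Defect) with payoff (2, 2)
But (Cooperate, Cooperate) = (8, 8) Pareto dominates (2, 2)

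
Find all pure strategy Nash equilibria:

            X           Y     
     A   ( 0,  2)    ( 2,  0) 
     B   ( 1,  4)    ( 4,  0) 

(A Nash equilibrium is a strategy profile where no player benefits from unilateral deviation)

Nash equilibrium: (B, X)

Work:
Best responses:
  P1 vs X: payoffs [0, 1] → best response B (payoff 1)
  P1 vs Y: payoffs [2, 4] → best response B (payoff 4)
  P2 vs A: payoffs [2, 0] → best response X (payoff 2)
  P2 vs B: payoffs [4, 0] → best response X (payoff 4)
Mutual best responses: (B,X) → Nash equilibria.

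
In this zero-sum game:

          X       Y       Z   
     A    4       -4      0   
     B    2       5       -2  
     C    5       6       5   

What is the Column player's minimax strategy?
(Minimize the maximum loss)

Column should play X or Z (all achieve the minimum), value = 5

Work:
Column player minimizes Row's maximum payoff:
Column X: max payoff to Row = 5
Column Y: max payoff to Row = 6
Column Z: max payoff to Row = 5
Minimum is 5, achieved by columns X, Z (tied).
Each of X or Z is a minimax strategy.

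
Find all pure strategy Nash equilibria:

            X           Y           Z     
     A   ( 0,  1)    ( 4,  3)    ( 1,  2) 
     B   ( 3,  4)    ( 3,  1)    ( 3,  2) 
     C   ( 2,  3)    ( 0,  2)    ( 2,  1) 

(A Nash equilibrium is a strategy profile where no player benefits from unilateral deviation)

Nash equilibrium: (A, Y), (B, X)

Work:
Best responses:
  P1 vs X: payoffs [0, 3, 2] → best response B (payoff 3)
  P1 vs Y: payoffs [4, 3, 0] → best response A (payoff 4)
  P1 vs Z: payoffs [1, 3, 2] → best response B (payoff 3)
  P2 vs A: payoffs [1, 3, 2] → best response Y (payoff 3)
  P2 vs B: payoffs [4, 1, 2] → best response X (payoff 4)
  P2 vs C: payoffs [3, 2, 1] → best response X (payoff 3)
Mutual best responses: (A,Y), (B,X) → Nash equilibria.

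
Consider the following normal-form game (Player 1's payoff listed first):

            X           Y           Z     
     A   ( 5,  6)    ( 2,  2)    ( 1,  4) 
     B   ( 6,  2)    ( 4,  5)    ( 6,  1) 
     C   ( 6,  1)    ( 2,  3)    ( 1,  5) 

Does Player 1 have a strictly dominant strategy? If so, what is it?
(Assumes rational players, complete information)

No strictly dominant strategy exists for Player 1

Work:
A strategy strictly dominates another if it gives a strictly higher payoff against every opponent action. Compare each pair of P1's strategies column-by-column:
  A vs B: [5 vs 6, 2 vs 4, 1 vs 6] → A does not strictly dominate B (column X: 5 ≤ 6)
  A vs C: [5 vs 6, 2 vs 2, 1 vs 1] → A does not strictly dominate C (column X: 5 ≤ 6)
  B vs A: [6 vs 5, 4 vs 2, 6 vs 1] → B strictly dominates A
  B vs C: [6 vs 6, 4 vs 2, 6 vs 1] → B does not strictly dominate C (column X: 6 ≤ 6)
  C vs A: [6 vs 5, 2 vs 2, 1 vs 1] → C does not strictly dominate A (column Y: 2 ≤ 2)
  C vs B: [6 vs 6, 2 vs 4, 1 vs 6] → C does not strictly dominate B (column X: 6 ≤ 6)
No single strategy strictly dominates all others → no strictly dominant strategy.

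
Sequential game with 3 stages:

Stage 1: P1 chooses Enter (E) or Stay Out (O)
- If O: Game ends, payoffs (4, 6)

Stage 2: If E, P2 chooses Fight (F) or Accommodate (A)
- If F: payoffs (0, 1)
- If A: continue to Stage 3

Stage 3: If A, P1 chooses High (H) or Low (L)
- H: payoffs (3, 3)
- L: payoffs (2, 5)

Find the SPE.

SPE: (O, A, H); Outcome (4, 6)

Work:
Stage 3: P1 chooses H (3 vs 2)
Stage 2: P2: F->1, A->3 (anticipating H). Choose A
Stage 1: P1: O->4, E->3 (anticipating A, H). Choose O
SPE path: O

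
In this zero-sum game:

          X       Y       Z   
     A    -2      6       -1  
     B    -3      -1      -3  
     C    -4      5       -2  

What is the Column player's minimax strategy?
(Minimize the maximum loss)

Column should play X, value = -2

Work:
Column player minimizes Row's maximum payoff:
Column X: max payoff to Row = -2
Column Y: max payoff to Row = 6
Column Z: max payoff to Row = -1
Minimum is -2, achieved by column X.
Minimax strategy: X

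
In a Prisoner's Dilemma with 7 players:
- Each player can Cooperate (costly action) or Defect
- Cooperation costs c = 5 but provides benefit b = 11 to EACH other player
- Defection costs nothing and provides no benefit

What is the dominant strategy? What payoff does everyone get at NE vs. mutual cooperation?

Dominant: Defect; NE payoff = 0; Coop payoff = 61

Work:
Defect dominates (saves cost c = 5, benefit to others is external)
NE: All defect → everyone gets 0
If all cooperate: each receives (6)×11 - 5 = 61
Social dilemma: 61 > 0 but NE gives 0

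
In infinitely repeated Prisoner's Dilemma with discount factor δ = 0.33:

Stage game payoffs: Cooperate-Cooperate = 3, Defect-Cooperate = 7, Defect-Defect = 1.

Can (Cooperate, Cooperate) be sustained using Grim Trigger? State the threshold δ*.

δ* = 0.6667; since δ = 0.33 < 0.6667, cooperation cannot be sustained

Work:
For Grim Trigger:
Cooperate forever: 3/(1-δ)
Defect then punished: 7 + 1·δ/(1-δ)
Need: 3/(1-δ) ≥ 7 + 1·δ/(1-δ)
Solving: δ ≥ (T-R)/(T-P) = (7-3)/(7-1) = 0.6667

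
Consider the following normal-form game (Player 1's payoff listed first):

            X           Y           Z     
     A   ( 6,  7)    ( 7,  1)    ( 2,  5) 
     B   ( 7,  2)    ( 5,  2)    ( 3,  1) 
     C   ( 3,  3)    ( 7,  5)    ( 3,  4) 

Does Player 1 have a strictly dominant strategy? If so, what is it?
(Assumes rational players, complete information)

No strictly dominant strategy exists for Player 1

Work:
A strategy strictly dominates another if it gives a strictly higher payoff against every opponent action. Compare each pair of P1's strategies column-by-column:
  A vs B: [6 vs 7, 7 vs 5, 2 vs 3] → A does not strictly dominate B (column X: 6 ≤ 7)
  A vs C: [6 vs 3, 7 vs 7, 2 vs 3] → A does not strictly dominate C (column Y: 7 ≤ 7)
  B vs A: [7 vs 6, 5 vs 7, 3 vs 2] → B does not strictly dominate A (column Y: 5 ≤ 7)
  B vs C: [7 vs 3, 5 vs 7, 3 vs 3] → B does not strictly dominate C (column Y: 5 ≤ 7)
  C vs A: [3 vs 6, 7 vs 7, 3 vs 2] → C does not strictly dominate A (column X: 3 ≤ 6)
  C vs B: [3 vs 7, 7 vs 5, 3 vs 3] → C does not strictly dominate B (column X: 3 ≤ 7)
No single strategy strictly dominates all others → no strictly dominant strategy.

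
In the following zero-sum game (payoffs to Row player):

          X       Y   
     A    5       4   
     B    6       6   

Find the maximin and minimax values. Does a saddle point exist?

Maximin = 6, Minimax = 6, Saddle: True

Work:
Row minimums: [4, 6] → maximin = 6
Column maximums: [6, 6] → minimax = 6
Saddle point exists! Game value = 6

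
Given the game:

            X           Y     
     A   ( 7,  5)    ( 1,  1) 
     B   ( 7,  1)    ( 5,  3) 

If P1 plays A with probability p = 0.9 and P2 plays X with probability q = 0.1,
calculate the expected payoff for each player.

E[P1] = 1.96, E[P2] = 1.54

Work:
E[P1] = p·q·π₁(A,X) + p·(1-q)·π₁(A,Y) + (1-p)·q·π₁(B,X) + (1-p)·(1-q)·π₁(B,Y)
= 0.9·0.1·7 + 0.9·0.9·1 + 0.1·0.1·7 + 0.1·0.9·5
= 1.96

E[P2] = 1.54 (similar calculation)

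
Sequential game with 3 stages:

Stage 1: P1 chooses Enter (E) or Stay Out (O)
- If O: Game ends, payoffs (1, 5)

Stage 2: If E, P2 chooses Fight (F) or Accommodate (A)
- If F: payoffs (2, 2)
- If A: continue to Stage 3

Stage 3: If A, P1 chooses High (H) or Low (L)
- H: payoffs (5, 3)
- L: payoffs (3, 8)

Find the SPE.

SPE: (E, A, H); Outcome (5, 3)

Work:
Stage 3: P1 chooses H (5 vs 3)
Stage 2: P2: F->2, A->3 (anticipating H). Choose A
Stage 1: P1: O->1, E->5 (anticipating A, H). Choose E
SPE path: E -> A -> H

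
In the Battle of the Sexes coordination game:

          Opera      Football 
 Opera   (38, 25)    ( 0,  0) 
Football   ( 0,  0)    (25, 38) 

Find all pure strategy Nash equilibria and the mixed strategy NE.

Pure NE: (Opera, Opera) and (Football, Football); Mixed NE: p = 0.6032, q = 0.3968

Work:
Check pure NE:
(Opera, Opera): (38, 25) - no unilateral deviation beneficial
(Football, Football): (25, 38) - no unilateral deviation beneficial
Mixed NE: P1 plays Opera with p = 0.6032, P2 plays Opera with q = 0.3968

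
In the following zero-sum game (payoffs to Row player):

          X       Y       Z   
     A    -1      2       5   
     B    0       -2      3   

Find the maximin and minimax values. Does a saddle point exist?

Maximin = -1, Minimax = 0, Saddle: False

Work:
Row minimums: [-1, -2] → maximin = -1
Column maximums: [0, 2, 5] → minimax = 0
No saddle point (maximin ≠ minimax). Mixed strategy needed.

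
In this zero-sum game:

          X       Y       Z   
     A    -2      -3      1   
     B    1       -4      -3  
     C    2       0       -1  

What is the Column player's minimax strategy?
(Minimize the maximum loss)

Column should play Y, value = 0

Work:
Column player minimizes Row's maximum payoff:
Column X: max payoff to Row = 2
Column Y: max payoff to Row = 0
Column Z: max payoff to Row = 1
Minimum is 0, achieved by column Y.
Minimax strategy: Y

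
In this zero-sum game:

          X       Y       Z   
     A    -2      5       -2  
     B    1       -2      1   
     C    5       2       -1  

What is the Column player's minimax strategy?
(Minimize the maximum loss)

Column should play Z, value = 1

Work:
Column player minimizes Row's maximum payoff:
Column X: max payoff to Row = 5
Column Y: max payoff to Row = 5
Column Z: max payoff to Row = 1
Minimum is 1, achieved by column Z.
Minimax strategy: Z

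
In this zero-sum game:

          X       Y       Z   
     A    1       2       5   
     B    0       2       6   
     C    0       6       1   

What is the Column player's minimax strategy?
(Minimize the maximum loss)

Column should play X, value = 1

Work:
Column player minimizes Row's maximum payoff:
Column X: max payoff to Row = 1
Column Y: max payoff to Row = 6
Column Z: max payoff to Row = 6
Minimum is 1, achieved by column X.
Minimax strategy: X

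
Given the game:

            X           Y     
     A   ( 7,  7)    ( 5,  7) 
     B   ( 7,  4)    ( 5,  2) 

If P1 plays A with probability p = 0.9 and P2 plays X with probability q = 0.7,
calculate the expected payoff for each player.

E[P1] = 6.4, E[P2] = 6.64

Work:
E[P1] = p·q·π₁(A,X) + p·(1-q)·π₁(A,Y) + (1-p)·q·π₁(B,X) + (1-p)·(1-q)·π₁(B,Y)
= 0.9·0.7·7 + 0.9·0.3·5 + 0.1·0.7·7 + 0.1·0.3·5
= 6.4

E[P2] = 6.64 (similar calculation)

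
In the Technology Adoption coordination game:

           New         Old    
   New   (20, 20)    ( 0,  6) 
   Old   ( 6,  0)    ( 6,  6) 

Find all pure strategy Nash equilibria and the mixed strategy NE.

Pure NE: (New, New) and (Old, Old); Mixed NE: p = 0.3, q = 0.3

Work:
Check pure NE:
(New, New): (20, 20) - no unilateral deviation beneficial
(Old, Old): (6, 6) - no unilateral deviation beneficial
Mixed NE: P1 plays New with p = 0.3, P2 plays New with q = 0.3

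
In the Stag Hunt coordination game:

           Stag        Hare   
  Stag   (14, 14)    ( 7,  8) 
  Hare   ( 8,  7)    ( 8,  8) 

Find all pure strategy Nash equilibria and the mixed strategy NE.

Pure NE: (Stag, Stag) and (Hare, Hare); Mixed NE: p = 0.1429, q = 0.1429

Work:
Check pure NE:
(Stag, Stag): (14, 14) - no unilateral deviation beneficial
(Hare, Hare): (8, 8) - no unilateral deviation beneficial
Mixed NE: P1 plays Stag with p = 0.1429, P2 plays Stag with q = 0.1429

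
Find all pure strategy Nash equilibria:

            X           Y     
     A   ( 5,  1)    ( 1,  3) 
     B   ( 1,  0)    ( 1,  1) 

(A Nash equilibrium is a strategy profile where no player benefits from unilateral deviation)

Nash equilibrium: (A, Y), (B, Y)

Work:
Best responses:
  P1 vs X: payoffs [5, 1] → best response A (payoff 5)
  P1 vs Y: payoffs [1, 1] → best response A/B (payoff 1)
  P2 vs A: payoffs [1, 3] → best response Y (payoff 3)
  P2 vs B: payoffs [0, 1] → best response Y (payoff 1)
Mutual best responses: (A,Y), (B,Y) → Nash equilibria.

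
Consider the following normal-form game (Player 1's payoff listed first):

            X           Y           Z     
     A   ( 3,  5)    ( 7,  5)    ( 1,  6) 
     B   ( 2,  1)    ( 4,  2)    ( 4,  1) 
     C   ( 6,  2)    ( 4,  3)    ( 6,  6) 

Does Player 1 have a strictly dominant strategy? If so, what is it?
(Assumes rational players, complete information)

No strictly dominant strategy exists for Player 1

Work:
A strategy strictly dominates another if it gives a strictly higher payoff against every opponent action. Compare each pair of P1's strategies column-by-column:
  A vs B: [3 vs 2, 7 vs 4, 1 vs 4] → A does not strictly dominate B (column Z: 1 ≤ 4)
  A vs C: [3 vs 6, 7 vs 4, 1 vs 6] → A does not strictly dominate C (column X: 3 ≤ 6)
  B vs A: [2 vs 3, 4 vs 7, 4 vs 1] → B does not strictly dominate A (column X: 2 ≤ 3)
  B vs C: [2 vs 6, 4 vs 4, 4 vs 6] → B does not strictly dominate C (column X: 2 ≤ 6)
  C vs A: [6 vs 3, 4 vs 7, 6 vs 1] → C does not strictly dominate A (column Y: 4 ≤ 7)
  C vs B: [6 vs 2, 4 vs 4, 6 vs 4] → C does not strictly dominate B (column Y: 4 ≤ 4)
No single strategy strictly dominates all others → no strictly dominant strategy.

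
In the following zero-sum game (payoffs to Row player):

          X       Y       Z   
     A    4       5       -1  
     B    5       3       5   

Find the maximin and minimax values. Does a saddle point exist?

Maximin = 3, Minimax = 5, Saddle: False

Work:
Row minimums: [-1, 3] → maximin = 3
Column maximums: [5, 5, 5] → minimax = 5
No saddle point (maximin ≠ minimax). Mixed strategy needed.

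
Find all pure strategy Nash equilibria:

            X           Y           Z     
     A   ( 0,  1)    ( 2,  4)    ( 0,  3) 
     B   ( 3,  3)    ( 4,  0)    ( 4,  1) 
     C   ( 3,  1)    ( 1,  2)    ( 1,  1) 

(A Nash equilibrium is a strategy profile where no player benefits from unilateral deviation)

Nash equilibrium: (B, X)

Work:
Best responses:
  P1 vs X: payoffs [0, 3, 3] → best response B/C (payoff 3)
  P1 vs Y: payoffs [2, 4, 1] → best response B (payoff 4)
  P1 vs Z: payoffs [0, 4, 1] → best response B (payoff 4)
  P2 vs A: payoffs [1, 4, 3] → best response Y (payoff 4)
  P2 vs B: payoffs [3, 0, 1] → best response X (payoff 3)
  P2 vs C: payoffs [1, 2, 1] → best response Y (payoff 2)
Mutual best responses: (B,X) → Nash equilibria.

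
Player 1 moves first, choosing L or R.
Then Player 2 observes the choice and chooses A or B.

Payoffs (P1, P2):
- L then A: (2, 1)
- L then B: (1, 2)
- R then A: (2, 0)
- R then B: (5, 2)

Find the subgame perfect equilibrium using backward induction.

P1 plays R, P2 plays B after L and B after R; Payoff (5, 2)

Work:
Backward induction:
After L: P2 chooses B → P1 gets 1
After R: P2 chooses B → P1 gets 5
P1 chooses R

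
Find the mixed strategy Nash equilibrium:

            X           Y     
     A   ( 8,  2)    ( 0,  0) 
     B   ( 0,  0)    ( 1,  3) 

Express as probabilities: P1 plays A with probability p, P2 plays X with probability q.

p = 0.6, q = 0.1111

Work:
Find probabilities that make opponent indifferent:
P2 chooses q to make P1 indifferent between A and B
P1 chooses p to make P2 indifferent between X and Y
Mixed NE: P1 plays (A: 0.6, B: 0.4), P2 plays (X: 0.1111, Y: 0.8889)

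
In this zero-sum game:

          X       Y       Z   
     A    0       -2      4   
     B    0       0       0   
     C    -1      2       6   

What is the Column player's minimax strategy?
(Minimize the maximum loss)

Column should play X, value = 0

Work:
Column player minimizes Row's maximum payoff:
Column X: max payoff to Row = 0
Column Y: max payoff to Row = 2
Column Z: max payoff to Row = 6
Minimum is 0, achieved by column X.
Minimax strategy: X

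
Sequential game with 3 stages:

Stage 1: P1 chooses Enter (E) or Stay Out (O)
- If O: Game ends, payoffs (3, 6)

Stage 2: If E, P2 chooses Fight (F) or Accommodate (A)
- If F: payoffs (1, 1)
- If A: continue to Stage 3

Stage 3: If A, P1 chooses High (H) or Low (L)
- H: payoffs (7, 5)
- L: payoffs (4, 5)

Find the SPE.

SPE: (E, A, H); Outcome (7, 5)

Work:
Stage 3: P1 chooses H (7 vs 4)
Stage 2: P2: F->1, A->5 (anticipating H). Choose A
Stage 1: P1: O->3, E->7 (anticipating A, H). Choose E
SPE path: E -> A -> H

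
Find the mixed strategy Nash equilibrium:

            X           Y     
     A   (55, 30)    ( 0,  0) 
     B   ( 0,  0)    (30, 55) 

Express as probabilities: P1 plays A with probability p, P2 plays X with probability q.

p = 0.6471, q = 0.3529

Work:
Find probabilities that make opponent indifferent:
P2 chooses q to make P1 indifferent between A and B
P1 chooses p to make P2 indifferent between X and Y
Mixed NE: P1 plays (A: 0.6471, B: 0.3529), P2 plays (X: 0.3529, Y: 0.6471)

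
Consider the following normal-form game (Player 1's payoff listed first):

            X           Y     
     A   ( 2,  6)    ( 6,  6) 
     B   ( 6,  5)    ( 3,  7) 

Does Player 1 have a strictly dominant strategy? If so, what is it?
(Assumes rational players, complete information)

No strictly dominant strategy exists for Player 1

Work:
A strategy strictly dominates another if it gives a strictly higher payoff against every opponent action. Compare each pair of P1's strategies column-by-column:
  A vs B: [2 vs 6, 6 vs 3] → A does not strictly dominate B (column X: 2 ≤ 6)
  B vs A: [6 vs 2, 3 vs 6] → B does not strictly dominate A (column Y: 3 ≤ 6)
No single strategy strictly dominates all others → no strictly dominant strategy.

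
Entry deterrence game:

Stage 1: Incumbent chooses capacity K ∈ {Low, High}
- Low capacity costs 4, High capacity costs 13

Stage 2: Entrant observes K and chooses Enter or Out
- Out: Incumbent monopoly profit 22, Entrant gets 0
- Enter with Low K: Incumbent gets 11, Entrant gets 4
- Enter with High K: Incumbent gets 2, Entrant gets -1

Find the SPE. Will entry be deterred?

SPE: (High, Enter|Low, Out|High); Entry deterred. Incumbent net profit = 9

Work:
After Low K: Entrant enters (4 > 0)
After High K: Entrant stays out (-1 < 0)
Incumbent: Low → 11−4=7, High → 22−13=9
Incumbent chooses High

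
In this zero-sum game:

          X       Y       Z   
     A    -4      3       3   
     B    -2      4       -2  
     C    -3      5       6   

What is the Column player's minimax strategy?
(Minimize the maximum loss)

Column should play X, value = -2

Work:
Column player minimizes Row's maximum payoff:
Column X: max payoff to Row = -2
Column Y: max payoff to Row = 5
Column Z: max payoff to Row = 6
Minimum is -2, achieved by column X.
Minimax strategy: X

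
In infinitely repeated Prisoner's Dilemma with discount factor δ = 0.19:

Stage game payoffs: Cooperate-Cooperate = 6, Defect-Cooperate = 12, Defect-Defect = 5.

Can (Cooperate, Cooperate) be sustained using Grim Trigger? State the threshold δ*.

δ* = 0.8571; since δ = 0.19 < 0.8571, cooperation cannot be sustained

Work:
For Grim Trigger:
Cooperate forever: 6/(1-δ)
Defect then punished: 12 + 5·δ/(1-δ)
Need: 6/(1-δ) ≥ 12 + 5·δ/(1-δ)
Solving: δ ≥ (T-R)/(T-P) = (12-6)/(12-5) = 0.8571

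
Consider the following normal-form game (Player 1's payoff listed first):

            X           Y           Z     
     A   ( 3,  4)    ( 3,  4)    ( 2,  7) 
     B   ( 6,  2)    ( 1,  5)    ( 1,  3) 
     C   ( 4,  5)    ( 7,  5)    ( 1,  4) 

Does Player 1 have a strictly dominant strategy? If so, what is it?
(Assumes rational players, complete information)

No strictly dominant strategy exists for Player 1

Work:
A strategy strictly dominates another if it gives a strictly higher payoff against every opponent action. Compare each pair of P1's strategies column-by-column:
  A vs B: [3 vs 6, 3 vs 1, 2 vs 1] → A does not strictly dominate B (column X: 3 ≤ 6)
  A vs C: [3 vs 4, 3 vs 7, 2 vs 1] → A does not strictly dominate C (column X: 3 ≤ 4)
  B vs A: [6 vs 3, 1 vs 3, 1 vs 2] → B does not strictly dominate A (column Y: 1 ≤ 3)
  B vs C: [6 vs 4, 1 vs 7, 1 vs 1] → B does not strictly dominate C (column Y: 1 ≤ 7)
  C vs A: [4 vs 3, 7 vs 3, 1 vs 2] → C does not strictly dominate A (column Z: 1 ≤ 2)
  C vs B: [4 vs 6, 7 vs 1, 1 vs 1] → C does not strictly dominate B (column X: 4 ≤ 6)
No single strategy strictly dominates all others → no strictly dominant strategy.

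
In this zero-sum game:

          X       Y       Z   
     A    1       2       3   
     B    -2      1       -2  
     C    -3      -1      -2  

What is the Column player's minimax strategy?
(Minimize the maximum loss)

Column should play X, value = 1

Work:
Column player minimizes Row's maximum payoff:
Column X: max payoff to Row = 1
Column Y: max payoff to Row = 2
Column Z: max payoff to Row = 3
Minimum is 1, achieved by column X.
Minimax strategy: X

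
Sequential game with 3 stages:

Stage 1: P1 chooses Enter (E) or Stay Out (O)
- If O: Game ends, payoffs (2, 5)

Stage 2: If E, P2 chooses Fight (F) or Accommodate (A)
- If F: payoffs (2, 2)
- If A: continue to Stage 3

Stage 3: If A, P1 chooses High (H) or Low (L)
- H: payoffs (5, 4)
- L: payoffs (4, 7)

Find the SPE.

SPE: (E, A, H); Outcome (5, 4)

Work:
Stage 3: P1 chooses H (5 vs 4)
Stage 2: P2: F->2, A->4 (anticipating H). Choose A
Stage 1: P1: O->2, E->5 (anticipating A, H). Choose E
SPE path: E -> A -> H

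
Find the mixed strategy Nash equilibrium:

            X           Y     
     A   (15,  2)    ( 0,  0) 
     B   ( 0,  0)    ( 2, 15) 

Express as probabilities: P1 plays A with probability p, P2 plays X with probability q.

p = 0.8824, q = 0.1176

Work:
Find probabilities that make opponent indifferent:
P2 chooses q to make P1 indifferent between A and B
P1 chooses p to make P2 indifferent between X and Y
Mixed NE: P1 plays (A: 0.8824, B: 0.1176), P2 plays (X: 0.1176, Y: 0.8824)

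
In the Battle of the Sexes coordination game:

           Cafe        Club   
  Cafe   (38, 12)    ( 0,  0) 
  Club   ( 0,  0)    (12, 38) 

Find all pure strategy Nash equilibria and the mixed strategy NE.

Pure NE: (Cafe, Cafe) and (Club, Club); Mixed NE: p = 0.76, q = 0.24

Work:
Check pure NE:
(Cafe, Cafe): (38, 12) - no unilateral deviation beneficial
(Club, Club): (12, 38) - no unilateral deviation beneficial
Mixed NE: P1 plays Cafe with p = 0.76, P2 plays Cafe with q = 0.24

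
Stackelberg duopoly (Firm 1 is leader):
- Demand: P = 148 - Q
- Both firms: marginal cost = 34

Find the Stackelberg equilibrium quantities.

q₁* (leader) = 57.0, q₂* (follower) = 28.5

Work:
Follower's reaction: q₂ = (a - c - q₁)/2
Leader substitutes: π₁ = q₁·(a - q₁ - (a-c-q₁)/2 - c)
FOC: q₁* = (148 - 34)/2 = 57.00
Then: q₂* = (148 - 34 - 57.0)/2 = 28.50
Leader has first-mover advantage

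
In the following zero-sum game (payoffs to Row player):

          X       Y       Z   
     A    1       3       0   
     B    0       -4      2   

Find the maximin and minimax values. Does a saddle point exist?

Maximin = 0, Minimax = 1, Saddle: False

Work:
Row minimums: [0, -4] → maximin = 0
Column maximums: [1, 3, 2] → minimax = 1
No saddle point (maximin ≠ minimax). Mixed strategy needed.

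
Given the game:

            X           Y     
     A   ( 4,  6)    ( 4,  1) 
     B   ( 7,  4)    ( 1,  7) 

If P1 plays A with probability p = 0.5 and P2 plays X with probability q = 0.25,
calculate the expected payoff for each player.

E[P1] = 3.25, E[P2] = 4.25

Work:
E[P1] = p·q·π₁(A,X) + p·(1-q)·π₁(A,Y) + (1-p)·q·π₁(B,X) + (1-p)·(1-q)·π₁(B,Y)
= 0.5·0.25·4 + 0.5·0.75·4 + 0.5·0.25·7 + 0.5·0.75·1
= 3.25

E[P2] = 4.25 (similar calculation)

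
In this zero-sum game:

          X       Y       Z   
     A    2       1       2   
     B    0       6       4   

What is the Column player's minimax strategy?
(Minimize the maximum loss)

Column should play X, value = 2

Work:
Column player minimizes Row's maximum payoff:
Column X: max payoff to Row = 2
Column Y: max payoff to Row = 6
Column Z: max payoff to Row = 4
Minimum is 2, achieved by column X.
Minimax strategy: X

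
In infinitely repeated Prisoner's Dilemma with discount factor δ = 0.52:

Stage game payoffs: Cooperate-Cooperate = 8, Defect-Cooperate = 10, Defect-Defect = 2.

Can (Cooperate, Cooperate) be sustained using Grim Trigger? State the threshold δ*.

δ* = 0.25; since δ = 0.52 ≥ 0.25, cooperation can be sustained

Work:
For Grim Trigger:
Cooperate forever: 8/(1-δ)
Defect then punished: 10 + 2·δ/(1-δ)
Need: 8/(1-δ) ≥ 10 + 2·δ/(1-δ)
Solving: δ ≥ (T-R)/(T-P) = (10-8)/(10-2) = 0.25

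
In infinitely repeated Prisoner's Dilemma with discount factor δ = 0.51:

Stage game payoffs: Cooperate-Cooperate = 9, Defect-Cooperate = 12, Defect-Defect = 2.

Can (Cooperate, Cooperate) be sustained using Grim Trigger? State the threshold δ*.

δ* = 0.3; since δ = 0.51 ≥ 0.3, cooperation can be sustained

Work:
For Grim Trigger:
Cooperate forever: 9/(1-δ)
Defect then punished: 12 + 2·δ/(1-δ)
Need: 9/(1-δ) ≥ 12 + 2·δ/(1-δ)
Solving: δ ≥ (T-R)/(T-P) = (12-9)/(12-2) = 0.3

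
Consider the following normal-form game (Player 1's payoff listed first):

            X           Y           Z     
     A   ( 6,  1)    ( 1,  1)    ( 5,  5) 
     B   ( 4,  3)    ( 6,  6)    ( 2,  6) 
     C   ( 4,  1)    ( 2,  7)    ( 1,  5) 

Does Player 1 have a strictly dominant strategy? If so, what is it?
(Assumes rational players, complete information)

No strictly dominant strategy exists for Player 1

Work:
A strategy strictly dominates another if it gives a strictly higher payoff against every opponent action. Compare each pair of P1's strategies column-by-column:
  A vs B: [6 vs 4, 1 vs 6, 5 vs 2] → A does not strictly dominate B (column Y: 1 ≤ 6)
  A vs C: [6 vs 4, 1 vs 2, 5 vs 1] → A does not strictly dominate C (column Y: 1 ≤ 2)
  B vs A: [4 vs 6, 6 vs 1, 2 vs 5] → B does not strictly dominate A (column X: 4 ≤ 6)
  B vs C: [4 vs 4, 6 vs 2, 2 vs 1] → B does not strictly dominate C (column X: 4 ≤ 4)
  C vs A: [4 vs 6, 2 vs 1, 1 vs 5] → C does not strictly dominate A (column X: 4 ≤ 6)
  C vs B: [4 vs 4, 2 vs 6, 1 vs 2] → C does not strictly dominate B (column X: 4 ≤ 4)
No single strategy strictly dominates all others → no strictly dominant strategy.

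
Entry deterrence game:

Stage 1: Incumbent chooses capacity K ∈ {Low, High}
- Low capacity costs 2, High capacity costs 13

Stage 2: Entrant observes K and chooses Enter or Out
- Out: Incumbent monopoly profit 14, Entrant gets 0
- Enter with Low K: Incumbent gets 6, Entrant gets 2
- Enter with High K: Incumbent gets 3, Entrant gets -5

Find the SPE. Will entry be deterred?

SPE: (Low, Enter|Low, Out|High); Entry not deterred. Incumbent net profit = 4, Entrant gets 2

Work:
After Low K: Entrant enters (2 > 0)
After High K: Entrant stays out (-5 < 0)
Incumbent: Low → 6−2=4, High → 14−13=1
Incumbent chooses Low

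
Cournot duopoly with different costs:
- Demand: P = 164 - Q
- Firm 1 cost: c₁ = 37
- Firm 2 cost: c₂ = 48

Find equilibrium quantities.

q₁* = 46.0, q₂* = 35.0

Work:
Reaction: q₁ = (164 - 37 - q₂)/2
Reaction: q₂ = (164 - 48 - q₁)/2
Solve simultaneously:
q₁* = (164 - 2×37 + 48)/3 = 46.0
q₂* = (164 - 2×48 + 37)/3 = 35.0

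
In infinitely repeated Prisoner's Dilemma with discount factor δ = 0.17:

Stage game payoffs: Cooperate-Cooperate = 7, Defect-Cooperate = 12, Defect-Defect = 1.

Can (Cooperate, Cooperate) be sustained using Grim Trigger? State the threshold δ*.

δ* = 0.4545; since δ = 0.17 < 0.4545, cooperation cannot be sustained

Work:
For Grim Trigger:
Cooperate forever: 7/(1-δ)
Defect then punished: 12 + 1·δ/(1-δ)
Need: 7/(1-δ) ≥ 12 + 1·δ/(1-δ)
Solving: δ ≥ (T-R)/(T-P) = (12-7)/(12-1) = 0.4545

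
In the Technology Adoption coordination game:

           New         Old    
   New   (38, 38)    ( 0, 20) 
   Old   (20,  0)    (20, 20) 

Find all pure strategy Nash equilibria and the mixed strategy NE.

Pure NE: (New, New) and (Old, Old); Mixed NE: p = 0.5263, q = 0.5263

Work:
Check pure NE:
(New, New): (38, 38) - no unilateral deviation beneficial
(Old, Old): (20, 20) - no unilateral deviation beneficial
Mixed NE: P1 plays New with p = 0.5263, P2 plays New with q = 0.5263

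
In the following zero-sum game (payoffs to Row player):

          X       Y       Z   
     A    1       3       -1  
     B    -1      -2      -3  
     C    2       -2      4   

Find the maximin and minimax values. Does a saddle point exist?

Maximin = -1, Minimax = 2, Saddle: False

Work:
Row minimums: [-1, -3, -2] → maximin = -1
Column maximums: [2, 3, 4] → minimax = 2
No saddle point (maximin ≠ minimax). Mixed strategy needed.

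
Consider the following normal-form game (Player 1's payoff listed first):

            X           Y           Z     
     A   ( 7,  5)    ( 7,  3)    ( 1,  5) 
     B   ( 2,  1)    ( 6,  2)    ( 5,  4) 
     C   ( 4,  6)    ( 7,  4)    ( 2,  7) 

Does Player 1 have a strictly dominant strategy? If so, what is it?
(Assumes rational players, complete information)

No strictly dominant strategy exists for Player 1

Work:
A strategy strictly dominates another if it gives a strictly higher payoff against every opponent action. Compare each pair of P1's strategies column-by-column:
  A vs B: [7 vs 2, 7 vs 6, 1 vs 5] → A does not strictly dominate B (column Z: 1 ≤ 5)
  A vs C: [7 vs 4, 7 vs 7, 1 vs 2] → A does not strictly dominate C (column Y: 7 ≤ 7)
  B vs A: [2 vs 7, 6 vs 7, 5 vs 1] → B does not strictly dominate A (column X: 2 ≤ 7)
  B vs C: [2 vs 4, 6 vs 7, 5 vs 2] → B does not strictly dominate C (column X: 2 ≤ 4)
  C vs A: [4 vs 7, 7 vs 7, 2 vs 1] → C does not strictly dominate A (column X: 4 ≤ 7)
  C vs B: [4 vs 2, 7 vs 6, 2 vs 5] → C does not strictly dominate B (column Z: 2 ≤ 5)
No single strategy strictly dominates all others → no strictly dominant strategy.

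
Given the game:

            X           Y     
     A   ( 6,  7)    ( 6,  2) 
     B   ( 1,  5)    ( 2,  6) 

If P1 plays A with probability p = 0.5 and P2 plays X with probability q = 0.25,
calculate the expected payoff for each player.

E[P1] = 3.875, E[P2] = 4.5

Work:
E[P1] = p·q·π₁(A,X) + p·(1-q)·π₁(A,Y) + (1-p)·q·π₁(B,X) + (1-p)·(1-q)·π₁(B,Y)
= 0.5·0.25·6 + 0.5·0.75·6 + 0.5·0.25·1 + 0.5·0.75·2
= 3.875

E[P2] = 4.5 (similar calculation)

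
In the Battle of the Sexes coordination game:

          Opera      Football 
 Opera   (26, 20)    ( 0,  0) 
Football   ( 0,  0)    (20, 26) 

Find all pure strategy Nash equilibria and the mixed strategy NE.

Pure NE: (Opera, Opera) and (Football, Football); Mixed NE: p = 0.5652, q = 0.4348

Work:
Check pure NE:
(Opera, Opera): (26, 20) - no unilateral deviation beneficial
(Football, Football): (20, 26) - no unilateral deviation beneficial
Mixed NE: P1 plays Opera with p = 0.5652, P2 plays Opera with q = 0.4348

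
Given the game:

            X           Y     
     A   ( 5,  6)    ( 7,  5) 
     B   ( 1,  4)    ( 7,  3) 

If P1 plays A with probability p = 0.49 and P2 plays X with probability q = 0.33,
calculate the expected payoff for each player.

E[P1] = 5.6668, E[P2] = 4.31

Work:
E[P1] = p·q·π₁(A,X) + p·(1-q)·π₁(A,Y) + (1-p)·q·π₁(B,X) + (1-p)·(1-q)·π₁(B,Y)
= 0.49·0.33·5 + 0.49·0.67·7 + 0.51·0.33·1 + 0.51·0.67·7
= 5.6668

E[P2] = 4.31 (similar calculation)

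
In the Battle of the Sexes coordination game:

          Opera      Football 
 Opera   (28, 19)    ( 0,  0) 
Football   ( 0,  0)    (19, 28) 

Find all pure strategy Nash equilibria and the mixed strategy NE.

Pure NE: (Opera, Opera) and (Football, Football); Mixed NE: p = 0.5957, q = 0.4043

Work:
Check pure NE:
(Opera, Opera): (28, 19) - no unilateral deviation beneficial
(Football, Football): (19, 28) - no unilateral deviation beneficial
Mixed NE: P1 plays Opera with p = 0.5957, P2 plays Opera with q = 0.4043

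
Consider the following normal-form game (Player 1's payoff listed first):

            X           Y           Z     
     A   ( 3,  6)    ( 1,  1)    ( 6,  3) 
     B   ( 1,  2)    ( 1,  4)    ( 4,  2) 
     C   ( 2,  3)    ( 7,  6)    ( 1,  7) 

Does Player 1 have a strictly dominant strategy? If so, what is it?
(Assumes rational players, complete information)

No strictly dominant strategy exists for Player 1

Work:
A strategy strictly dominates another if it gives a strictly higher payoff against every opponent action. Compare each pair of P1's strategies column-by-column:
  A vs B: [3 vs 1, 1 vs 1, 6 vs 4] → A does not strictly dominate B (column Y: 1 ≤ 1)
  A vs C: [3 vs 2, 1 vs 7, 6 vs 1] → A does not strictly dominate C (column Y: 1 ≤ 7)
  B vs A: [1 vs 3, 1 vs 1, 4 vs 6] → B does not strictly dominate A (column X: 1 ≤ 3)
  B vs C: [1 vs 2, 1 vs 7, 4 vs 1] → B does not strictly dominate C (column X: 1 ≤ 2)
  C vs A: [2 vs 3, 7 vs 1, 1 vs 6] → C does not strictly dominate A (column X: 2 ≤ 3)
  C vs B: [2 vs 1, 7 vs 1, 1 vs 4] → C does not strictly dominate B (column Z: 1 ≤ 4)
No single strategy strictly dominates all others → no strictly dominant strategy.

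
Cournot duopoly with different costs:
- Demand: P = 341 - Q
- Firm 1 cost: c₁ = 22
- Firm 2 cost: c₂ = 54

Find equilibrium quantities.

q₁* = 117.0, q₂* = 85.0

Work:
Reaction: q₁ = (341 - 22 - q₂)/2
Reaction: q₂ = (341 - 54 - q₁)/2
Solve simultaneously:
q₁* = (341 - 2×22 + 54)/3 = 117.0
q₂* = (341 - 2×54 + 22)/3 = 85.0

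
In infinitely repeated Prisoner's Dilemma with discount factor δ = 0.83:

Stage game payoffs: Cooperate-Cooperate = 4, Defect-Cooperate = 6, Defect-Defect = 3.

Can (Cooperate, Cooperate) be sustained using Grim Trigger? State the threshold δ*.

δ* = 0.6667; since δ = 0.83 ≥ 0.6667, cooperation can be sustained

Work:
For Grim Trigger:
Cooperate forever: 4/(1-δ)
Defect then punished: 6 + 3·δ/(1-δ)
Need: 4/(1-δ) ≥ 6 + 3·δ/(1-δ)
Solving: δ ≥ (T-R)/(T-P) = (6-4)/(6-3) = 0.6667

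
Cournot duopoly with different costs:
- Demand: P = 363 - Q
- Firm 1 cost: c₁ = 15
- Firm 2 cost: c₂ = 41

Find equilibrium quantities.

q₁* = 124.67, q₂* = 98.67

Work:
Reaction: q₁ = (363 - 15 - q₂)/2
Reaction: q₂ = (363 - 41 - q₁)/2
Solve simultaneously:
q₁* = (363 - 2×15 + 41)/3 = 124.67
q₂* = (363 - 2×41 + 15)/3 = 98.67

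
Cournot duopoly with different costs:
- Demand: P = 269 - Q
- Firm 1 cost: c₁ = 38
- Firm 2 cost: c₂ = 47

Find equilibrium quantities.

q₁* = 80.0, q₂* = 71.0

Work:
Reaction: q₁ = (269 - 38 - q₂)/2
Reaction: q₂ = (269 - 47 - q₁)/2
Solve simultaneously:
q₁* = (269 - 2×38 + 47)/3 = 80.0
q₂* = (269 - 2×47 + 38)/3 = 71.0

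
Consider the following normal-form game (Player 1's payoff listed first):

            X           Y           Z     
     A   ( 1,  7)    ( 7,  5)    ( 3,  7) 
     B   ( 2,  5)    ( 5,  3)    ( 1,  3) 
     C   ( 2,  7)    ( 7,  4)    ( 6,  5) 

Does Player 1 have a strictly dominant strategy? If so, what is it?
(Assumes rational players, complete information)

No strictly dominant strategy exists for Player 1

Work:
A strategy strictly dominates another if it gives a strictly higher payoff against every opponent action. Compare each pair of P1's strategies column-by-column:
  A vs B: [1 vs 2, 7 vs 5, 3 vs 1] → A does not strictly dominate B (column X: 1 ≤ 2)
  A vs C: [1 vs 2, 7 vs 7, 3 vs 6] → A does not strictly dominate C (column X: 1 ≤ 2)
  B vs A: [2 vs 1, 5 vs 7, 1 vs 3] → B does not strictly dominate A (column Y: 5 ≤ 7)
  B vs C: [2 vs 2, 5 vs 7, 1 vs 6] → B does not strictly dominate C (column X: 2 ≤ 2)
  C vs A: [2 vs 1, 7 vs 7, 6 vs 3] → C does not strictly dominate A (column Y: 7 ≤ 7)
  C vs B: [2 vs 2, 7 vs 5, 6 vs 1] → C does not strictly dominate B (column X: 2 ≤ 2)
No single strategy strictly dominates all others → no strictly dominant strategy.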